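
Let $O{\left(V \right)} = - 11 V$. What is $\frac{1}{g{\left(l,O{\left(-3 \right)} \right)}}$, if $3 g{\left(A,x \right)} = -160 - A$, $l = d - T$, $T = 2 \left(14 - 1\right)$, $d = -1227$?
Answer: $\frac{3}{1093} \approx 0.0027447$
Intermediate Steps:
$T = 26$ ($T = 2 \cdot 13 = 26$)
$l = -1253$ ($l = -1227 - 26 = -1253$)
$g{\left(A,x \right)} = - \frac{160}{3} - \frac{A}{3}$ ($g{\left(A,x \right)} = \frac{-160 - A}{3} = - \frac{160}{3} - \frac{A}{3}$)
$\frac{1}{g{\left(l,O{\left(-3 \right)} \right)}} = \frac{1}{- \frac{160}{3} - - \frac{1253}{3}} = \frac{1}{- \frac{160}{3} + \frac{1253}{3}} = \frac{1}{\frac{1093}{3}} = \frac{3}{1093}$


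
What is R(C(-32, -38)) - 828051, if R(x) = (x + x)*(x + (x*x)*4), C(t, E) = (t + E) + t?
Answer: -9296907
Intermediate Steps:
C(t, E) = E + 2*t (C(t, E) = (E + t) + t = E + 2*t)
R(x) = 2*x*(x + 4*x²) (R(x) = (2*x)*(x + x²*4) = (2*x)*(x + 4*x²) = 2*x*(x + 4*x²))
R(C(-32, -38)) - 828051 = (-38 + 2*(-32))²*(2 + 8*(-38 + 2*(-32))) - 828051 = (-38 - 64)²*(2 + 8*(-38 - 64)) - 828051 = (-102)²*(2 + 8*(-102)) - 828051 = 10404*(2 - 816) - 828051 = 10404*(-814) - 828051 = -8468856 - 828051 = -9296907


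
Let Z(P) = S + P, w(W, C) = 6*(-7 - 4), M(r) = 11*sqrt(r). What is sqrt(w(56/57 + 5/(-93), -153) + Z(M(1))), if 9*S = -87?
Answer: I*sqrt(582)/3 ≈ 8.0416*I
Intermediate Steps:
S = -29/3 (S = (1/9)*(-87) = -29/3 ≈ -9.6667)
w(W, C) = -66 (w(W, C) = 6*(-11) = -66)
Z(P) = -29/3 + P
sqrt(w(56/57 + 5/(-93), -153) + Z(M(1))) = sqrt(-66 + (-29/3 + 11*sqrt(1))) = sqrt(-66 + (-29/3 + 11*1)) = sqrt(-66 + (-29/3 + 11)) = sqrt(-66 + 4/3) = sqrt(-194/3) = I*sqrt(582)/3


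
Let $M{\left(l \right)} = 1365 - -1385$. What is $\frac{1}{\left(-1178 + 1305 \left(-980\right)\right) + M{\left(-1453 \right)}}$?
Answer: $- \frac{1}{1277328} \approx -7.8288 \cdot 10^{-7}$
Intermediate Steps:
$M{\left(l \right)} = 2750$ ($M{\left(l \right)} = 1365 + 1385 = 2750$)
$\frac{1}{\left(-1178 + 1305 \left(-980\right)\right) + M{\left(-1453 \right)}} = \frac{1}{\left(-1178 + 1305 \left(-980\right)\right) + 2750} = \frac{1}{\left(-1178 - 1278900\right) + 2750} = \frac{1}{-1280078 + 2750} = \frac{1}{-1277328} = - \frac{1}{1277328}$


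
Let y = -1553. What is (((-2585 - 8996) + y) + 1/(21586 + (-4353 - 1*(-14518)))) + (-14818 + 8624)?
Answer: -613683327/31751 ≈ -19328.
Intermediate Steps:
(((-2585 - 8996) + y) + 1/(21586 + (-4353 - 1*(-14518)))) + (-14818 + 8624) = (((-2585 - 8996) - 1553) + 1/(21586 + (-4353 - 1*(-14518)))) + (-14818 + 8624) = ((-11581 - 1553) + 1/(21586 + (-4353 + 14518))) - 6194 = (-13134 + 1/(21586 + 10165)) - 6194 = (-13134 + 1/31751) - 6194 = -417017633/31751 - 6194 = -613683327/31751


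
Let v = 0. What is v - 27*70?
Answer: -1890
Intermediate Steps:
v - 27*70 = 0 - 27*70 = 0 - 1890 = -1890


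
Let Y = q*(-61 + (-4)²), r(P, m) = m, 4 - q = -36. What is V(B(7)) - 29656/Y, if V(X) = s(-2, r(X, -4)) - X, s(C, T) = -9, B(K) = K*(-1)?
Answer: 3257/225 ≈ 14.476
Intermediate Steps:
q = 40 (q = 4 - 1*(-36) = 4 + 36 = 40)
B(K) = -K
Y = -1800 (Y = 40*(-61 + (-4)²) = 40*(-61 + 16) = 40*(-45) = -1800)
V(X) = -9 - X
V(B(7)) - 29656/Y = (-9 - (-1)*7) - 29656/(-1800) = (-9 - 1*(-7)) - 29656*(-1)/1800 = (-9 + 7) - 1*(-3707/225) = -2 + 3707/225 = 3257/225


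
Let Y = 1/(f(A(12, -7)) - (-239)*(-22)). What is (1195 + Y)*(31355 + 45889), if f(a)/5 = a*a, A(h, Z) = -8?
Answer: 75968302466/823 ≈ 9.2307e+7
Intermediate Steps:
f(a) = 5*a² (f(a) = 5*(a*a) = 5*a²)
Y = -1/4938 (Y = 1/(5*(-8)² - (-239)*(-22)) = 1/(5*64 - 1*5258) = 1/(320 - 5258) = 1/(-4938) = -1/4938 ≈ -0.00020251)
(1195 + Y)*(31355 + 45889) = (1195 - 1/4938)*(31355 + 45889) = (5900909/4938)*77244 = 75968302466/823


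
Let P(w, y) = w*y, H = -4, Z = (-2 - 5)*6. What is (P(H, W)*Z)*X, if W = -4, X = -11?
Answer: 7392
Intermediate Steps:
Z = -42 (Z = -7*6 = -42)
(P(H, W)*Z)*X = (-4*(-4)*(-42))*(-11) = (16*(-42))*(-11) = -672*(-11) = 7392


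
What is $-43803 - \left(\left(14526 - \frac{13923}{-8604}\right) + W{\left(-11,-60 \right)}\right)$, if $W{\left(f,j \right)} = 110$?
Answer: $- \frac{55869231}{956} \approx -58441.0$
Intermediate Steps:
$-43803 - \left(\left(14526 - \frac{13923}{-8604}\right) + W{\left(-11,-60 \right)}\right) = -43803 - \left(\left(14526 - \frac{13923}{-8604}\right) + 110\right) = -43803 - \left(\left(14526 - - \frac{1547}{956}\right) + 110\right) = -43803 - \left(\left(14526 + \frac{1547}{956}\right) + 110\right) = -43803 - \left(\frac{13888403}{956} + 110\right) = -43803 - \frac{13993563}{956} = - \frac{55869231}{956}$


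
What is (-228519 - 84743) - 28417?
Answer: -341679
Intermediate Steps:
(-228519 - 84743) - 28417 = -313262 - 28417 = -341679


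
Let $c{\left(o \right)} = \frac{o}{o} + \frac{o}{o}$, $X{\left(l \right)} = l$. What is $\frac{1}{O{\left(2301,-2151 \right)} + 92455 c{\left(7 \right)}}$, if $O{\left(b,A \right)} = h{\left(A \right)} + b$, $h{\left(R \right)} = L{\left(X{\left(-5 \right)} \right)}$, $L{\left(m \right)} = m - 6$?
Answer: $\frac{1}{187200} \approx 5.3419 \cdot 10^{-6}$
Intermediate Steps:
$c{\left(o \right)} = 2$ ($c{\left(o \right)} = 1 + 1 = 2$)
$L{\left(m \right)} = -6 + m$ ($L{\left(m \right)} = m - 6 = -6 + m$)
$h{\left(R \right)} = -11$ ($h{\left(R \right)} = -6 - 5 = -11$)
$O{\left(b,A \right)} = -11 + b$
$\frac{1}{O{\left(2301,-2151 \right)} + 92455 c{\left(7 \right)}} = \frac{1}{\left(-11 + 2301\right) + 92455 \cdot 2} = \frac{1}{2290 + 184910} = \frac{1}{187200}$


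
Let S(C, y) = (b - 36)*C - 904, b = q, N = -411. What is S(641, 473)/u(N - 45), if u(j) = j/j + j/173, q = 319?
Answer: -31226327/283 ≈ -1.1034e+5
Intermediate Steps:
b = 319
S(C, y) = -904 + 283*C (S(C, y) = (319 - 36)*C - 904 = 283*C - 904 = -904 + 283*C)
u(j) = 1 + j/173 (u(j) = 1 + j*(1/173) = 1 + j/173)
S(641, 473)/u(N - 45) = (-904 + 283*641)/(1 + (-411 - 45)/173) = (-904 + 181403)/(1 + (1/173)*(-456)) = 180499/(1 - 456/173) = 180499/(-283/173) = 180499*(-173/283) = -31226327/283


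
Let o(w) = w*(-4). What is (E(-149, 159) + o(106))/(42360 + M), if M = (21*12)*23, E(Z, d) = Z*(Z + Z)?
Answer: 21989/24078 ≈ 0.91324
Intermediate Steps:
E(Z, d) = 2*Z² (E(Z, d) = Z*(2*Z) = 2*Z²)
M = 5796 (M = 252*23 = 5796)
o(w) = -4*w
(E(-149, 159) + o(106))/(42360 + M) = (2*(-149)² - 4*106)/(42360 + 5796) = (2*22201 - 424)/48156 = (44402 - 424)*(1/48156) = 43978*(1/48156) = 21989/24078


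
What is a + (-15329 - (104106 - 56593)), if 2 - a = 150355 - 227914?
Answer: 14719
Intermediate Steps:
a = 77561 (a = 2 - (150355 - 227914) = 2 - 1*(-77559) = 2 + 77559 = 77561)
a + (-15329 - (104106 - 56593)) = 77561 + (-15329 - (104106 - 56593)) = 77561 + (-15329 - 1*47513) = 77561 + (-15329 - 47513) = 77561 - 62842 = 14719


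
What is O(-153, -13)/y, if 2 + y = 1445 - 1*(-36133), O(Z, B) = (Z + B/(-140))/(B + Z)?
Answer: 21407/873266240 ≈ 2.4514e-5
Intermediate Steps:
O(Z, B) = (Z - B/140)/(B + Z) (O(Z, B) = (Z + B*(-1/140))/(B + Z) = (Z - B/140)/(B + Z))
y = 37576 (y = -2 + (1445 - 1*(-36133)) = -2 + (1445 + 36133) = -2 + 37578 = 37576)
O(-153, -13)/y = ((-153 - 1/140*(-13))/(-13 - 153))/37576 = ((-153 + 13/140)/(-166))*(1/37576) = -1/166*(-21407/140)*(1/37576) = (21407/23240)*(1/37576) = 21407/873266240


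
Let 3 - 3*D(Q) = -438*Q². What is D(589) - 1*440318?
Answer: 50210149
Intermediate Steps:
D(Q) = 1 + 146*Q² (D(Q) = 1 - (-146)*Q² = 1 + 146*Q²)
D(589) - 1*440318 = (1 + 146*589²) - 1*440318 = (1 + 146*346921) - 440318 = (1 + 50650466) - 440318 = 50650467 - 440318 = 50210149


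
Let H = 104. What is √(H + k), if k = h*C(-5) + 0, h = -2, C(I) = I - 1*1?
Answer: 2*√29 ≈ 10.770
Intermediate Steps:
C(I) = -1 + I (C(I) = I - 1 = -1 + I)
k = 12 (k = -2*(-1 - 5) + 0 = -2*(-6) + 0 = 12 + 0 = 12)
√(H + k) = √(104 + 12) = √116 = 2*√29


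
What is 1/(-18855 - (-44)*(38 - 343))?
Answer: -1/32275 ≈ -3.0984e-5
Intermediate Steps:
1/(-18855 - (-44)*(38 - 343)) = 1/(-18855 - (-44)*(-305)) = 1/(-18855 - 1*13420) = 1/(-18855 - 13420) = 1/(-32275) = -1/32275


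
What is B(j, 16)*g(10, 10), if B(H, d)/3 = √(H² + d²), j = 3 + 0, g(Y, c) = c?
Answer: 30*√265 ≈ 488.36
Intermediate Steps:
j = 3
B(H, d) = 3*√(H² + d²)
B(j, 16)*g(10, 10) = (3*√(3² + 16²))*10 = (3*√(9 + 256))*10 = (3*√265)*10 = 30*√265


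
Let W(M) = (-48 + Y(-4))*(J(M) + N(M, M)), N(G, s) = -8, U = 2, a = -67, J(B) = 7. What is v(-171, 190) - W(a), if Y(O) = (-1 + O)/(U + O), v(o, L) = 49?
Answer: 7/2 ≈ 3.5000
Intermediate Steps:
Y(O) = (-1 + O)/(2 + O)
W(M) = 91/2 (W(M) = (-48 + (-1 - 4)/(2 - 4))*(7 - 8) = (-48 - 5/(-2))*(-1) = (-48 - ½*(-5))*(-1) = (-48 + 5/2)*(-1) = -91/2*(-1) = 91/2)
v(-171, 190) - W(a) = 49 - 1*91/2 = 49 - 91/2 = 7/2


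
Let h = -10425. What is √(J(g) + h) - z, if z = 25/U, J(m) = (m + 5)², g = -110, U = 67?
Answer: -25/67 + 10*√6 ≈ 24.122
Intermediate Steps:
J(m) = (5 + m)²
z = 25/67 ≈ 0.37313
√(J(g) + h) - z = √((5 - 110)² - 10425) - 1*25/67 = √((-105)² - 10425) - 25/67 = √(11025 - 10425) - 25/67 = √600 - 25/67 = 10*√6 - 25/67 = -25/67 + 10*√6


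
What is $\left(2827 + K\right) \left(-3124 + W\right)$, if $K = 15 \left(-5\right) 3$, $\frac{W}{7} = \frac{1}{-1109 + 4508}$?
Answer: $- \frac{27629256338}{3399} \approx -8.1286 \cdot 10^{6}$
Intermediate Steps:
$W = \frac{7}{3399}$ ($W = \frac{7}{-1109 + 4508} = \frac{7}{3399} \approx 0.0020594$)
$K = -225$ ($K = \left(-75\right) 3 = -225$)
$\left(2827 + K\right) \left(-3124 + W\right) = \left(2827 - 225\right) \left(-3124 + \frac{7}{3399}\right) = 2602 \left(- \frac{10618469}{3399}\right) = - \frac{27629256338}{3399}$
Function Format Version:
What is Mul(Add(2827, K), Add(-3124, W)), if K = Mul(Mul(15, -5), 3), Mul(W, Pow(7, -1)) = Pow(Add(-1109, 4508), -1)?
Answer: Rational(-27629256338, 3399) ≈ -8.1286e+6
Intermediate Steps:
W = Rational(7, 3399) (W = Mul(7, Pow(Add(-1109, 4508), -1)) = Mul(7, Pow(3399, -1)) = Mul(7, Rational(1, 3399)) = Rational(7, 3399) ≈ 0.0020594)
K = -225 (K = Mul(-75, 3) = -225)
Mul(Add(2827, K), Add(-3124, W)) = Mul(Add(2827, -225), Add(-3124, Rational(7, 3399))) = Mul(2602, Rational(-10618469, 3399)) = Rational(-27629256338, 3399)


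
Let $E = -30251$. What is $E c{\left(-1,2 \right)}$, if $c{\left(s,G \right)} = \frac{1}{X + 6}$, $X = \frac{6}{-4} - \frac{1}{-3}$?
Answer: $- \frac{181506}{29} \approx -6258.8$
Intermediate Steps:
$X = - \frac{7}{6}$ ($X = 6 \left(- \frac{1}{4}\right) - - \frac{1}{3} = - \frac{3}{2} + \frac{1}{3} = - \frac{7}{6} \approx -1.1667$)
$c{\left(s,G \right)} = \frac{6}{29}$ ($c{\left(s,G \right)} = \frac{1}{- \frac{7}{6} + 6} = \frac{1}{\frac{29}{6}} = \frac{6}{29}$)
$E c{\left(-1,2 \right)} = \left(-30251\right) \frac{6}{29} = - \frac{181506}{29}$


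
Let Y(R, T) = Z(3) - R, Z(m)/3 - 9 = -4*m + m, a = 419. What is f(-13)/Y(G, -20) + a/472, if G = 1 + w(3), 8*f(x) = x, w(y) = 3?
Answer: 2443/1888 ≈ 1.2940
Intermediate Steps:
f(x) = x/8
G = 4 (G = 1 + 3 = 4)
Z(m) = 27 - 9*m (Z(m) = 27 + 3*(-4*m + m) = 27 + 3*(-3*m) = 27 - 9*m)
Y(R, T) = -R (Y(R, T) = (27 - 9*3) - R = (27 - 27) - R = 0 - R = -R)
f(-13)/Y(G, -20) + a/472 = ((⅛)*(-13))/((-1*4)) + 419/472 = -13/8/(-4) + 419*(1/472) = -13/8*(-¼) + 419/472 = 13/32 + 419/472 = 2443/1888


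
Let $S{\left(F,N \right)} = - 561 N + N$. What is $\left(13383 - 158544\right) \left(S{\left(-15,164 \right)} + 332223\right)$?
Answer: $-34894236663$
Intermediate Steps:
$S{\left(F,N \right)} = - 560 N$
$\left(13383 - 158544\right) \left(S{\left(-15,164 \right)} + 332223\right) = \left(13383 - 158544\right) \left(\left(-560\right) 164 + 332223\right) = - 145161 \left(-91840 + 332223\right) = \left(-145161\right) 240383 = -34894236663$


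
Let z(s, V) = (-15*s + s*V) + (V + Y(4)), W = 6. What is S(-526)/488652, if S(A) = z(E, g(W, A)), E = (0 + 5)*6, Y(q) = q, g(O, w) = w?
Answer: -1396/40721 ≈ -0.034282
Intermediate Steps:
E = 30 (E = 5*6 = 30)
z(s, V) = 4 + V - 15*s + V*s (z(s, V) = (-15*s + s*V) + (V + 4) = (-15*s + V*s) + (4 + V) = 4 + V - 15*s + V*s)
S(A) = -446 + 31*A (S(A) = 4 + A - 15*30 + A*30 = 4 + A - 450 + 30*A = -446 + 31*A)
S(-526)/488652 = (-446 + 31*(-526))/488652 = (-446 - 16306)*(1/488652) = -16752*1/488652 = -1396/40721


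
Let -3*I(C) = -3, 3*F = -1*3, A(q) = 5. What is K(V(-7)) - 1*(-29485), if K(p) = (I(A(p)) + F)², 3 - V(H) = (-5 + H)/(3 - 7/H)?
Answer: 29485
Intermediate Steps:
F = -1 (F = (-1*3)/3 = (⅓)*(-3) = -1)
V(H) = 3 - (-5 + H)/(3 - 7/H)
I(C) = 1 (I(C) = -⅓*(-3) = 1)
K(p) = 0 (K(p) = (1 - 1)² = 0² = 0)
K(V(-7)) - 1*(-29485) = 0 - 1*(-29485) = 0 + 29485 = 29485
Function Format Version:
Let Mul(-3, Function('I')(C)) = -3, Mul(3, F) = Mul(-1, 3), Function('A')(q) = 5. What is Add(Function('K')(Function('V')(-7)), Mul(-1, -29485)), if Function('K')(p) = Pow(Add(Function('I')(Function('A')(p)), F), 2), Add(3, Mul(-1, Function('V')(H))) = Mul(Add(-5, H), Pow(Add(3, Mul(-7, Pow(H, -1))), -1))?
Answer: 29485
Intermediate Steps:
F = -1 (F = Mul(Rational(1, 3), Mul(-1, 3)) = Mul(Rational(1, 3), -3) = -1)
Function('V')(H) = Add(3, Mul(-1, Pow(Add(3, Mul(-7, Pow(H, -1))), -1), Add(-5, H))) (Function('V')(H) = Add(3, Mul(-1, Mul(Add(-5, H), Pow(Add(3, Mul(-7, Pow(H, -1))), -1)))) = Add(3, Mul(-1, Mul(Pow(Add(3, Mul(-7, Pow(H, -1))), -1), Add(-5, H)))) = Add(3, Mul(-1, Pow(Add(3, Mul(-7, Pow(H, -1))), -1), Add(-5, H))))
Function('I')(C) = 1 (Function('I')(C) = Mul(Rational(-1, 3), -3) = 1)
Function('K')(p) = 0 (Function('K')(p) = Pow(Add(1, -1), 2) = Pow(0, 2) = 0)
Add(Function('K')(Function('V')(-7)), Mul(-1, -29485)) = Add(0, Mul(-1, -29485)) = Add(0, 29485) = 29485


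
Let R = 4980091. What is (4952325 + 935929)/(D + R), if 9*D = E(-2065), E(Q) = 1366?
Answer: 52994286/44822185 ≈ 1.1823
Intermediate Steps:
D = 1366/9 (D = (1/9)*1366 = 1366/9 ≈ 151.78)
(4952325 + 935929)/(D + R) = (4952325 + 935929)/(1366/9 + 4980091) = 5888254/(44822185/9) = 5888254*(9/44822185) = 52994286/44822185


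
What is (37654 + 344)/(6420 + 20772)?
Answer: 6333/4532 ≈ 1.3974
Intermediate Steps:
(37654 + 344)/(6420 + 20772) = 37998/27192 = 37998*(1/27192) = 6333/4532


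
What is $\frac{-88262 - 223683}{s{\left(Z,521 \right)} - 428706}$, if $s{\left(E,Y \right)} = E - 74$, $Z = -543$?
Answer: $\frac{311945}{429323} \approx 0.7266$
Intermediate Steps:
$s{\left(E,Y \right)} = -74 + E$
$\frac{-88262 - 223683}{s{\left(Z,521 \right)} - 428706} = \frac{-88262 - 223683}{\left(-74 - 543\right) - 428706} = - \frac{311945}{-617 - 428706} = - \frac{311945}{-429323} = \left(-311945\right) \left(- \frac{1}{429323}\right) = \frac{311945}{429323}$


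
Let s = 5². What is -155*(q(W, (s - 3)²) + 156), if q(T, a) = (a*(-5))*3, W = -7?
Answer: 1101120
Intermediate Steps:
s = 25
q(T, a) = -15*a (q(T, a) = -5*a*3 = -15*a)
-155*(q(W, (s - 3)²) + 156) = -155*(-15*(25 - 3)² + 156) = -155*(-15*22² + 156) = -155*(-15*484 + 156) = -155*(-7260 + 156) = -155*(-7104) = 1101120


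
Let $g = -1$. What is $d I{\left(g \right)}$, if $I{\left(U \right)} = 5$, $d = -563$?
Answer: $-2815$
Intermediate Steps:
$d I{\left(g \right)} = \left(-563\right) 5 = -2815$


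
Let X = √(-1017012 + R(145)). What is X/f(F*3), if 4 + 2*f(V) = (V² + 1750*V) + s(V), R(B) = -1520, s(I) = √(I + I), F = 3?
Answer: -12*I*√509266/250493911 + 63308*I*√254633/250493911 ≈ 0.1275*I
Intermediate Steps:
s(I) = √2*√I (s(I) = √(2*I) = √2*√I)
X = 2*I*√254633 (X = √(-1017012 - 1520) = √(-1018532) = 2*I*√254633 ≈ 1009.2*I)
f(V) = -2 + V²/2 + 875*V + √2*√V/2 (f(V) = -2 + ((V² + 1750*V) + √2*√V)/2 = -2 + (V² + 1750*V + √2*√V)/2 = -2 + (V²/2 + 875*V + √2*√V/2) = -2 + V²/2 + 875*V + √2*√V/2)
X/f(F*3) = (2*I*√254633)/(-2 + (3*3)²/2 + 875*(3*3) + √2*√(3*3)/2) = (2*I*√254633)/(-2 + (½)*9² + 875*9 + √2*√9/2) = (2*I*√254633)/(-2 + (½)*81 + 7875 + (½)*√2*3) = (2*I*√254633)/(-2 + 81/2 + 7875 + 3*√2/2) = (2*I*√254633)/(15827/2 + 3*√2/2) = 2*I*√254633/(15827/2 + 3*√2/2)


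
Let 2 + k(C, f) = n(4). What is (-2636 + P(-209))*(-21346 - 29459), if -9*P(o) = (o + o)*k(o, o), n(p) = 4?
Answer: 129202760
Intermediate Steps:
k(C, f) = 2 (k(C, f) = -2 + 4 = 2)
P(o) = -4*o/9 (P(o) = -(o + o)*2/9 = -2*o*2/9 = -4*o/9)
(-2636 + P(-209))*(-21346 - 29459) = (-2636 - 4/9*(-209))*(-21346 - 29459) = (-2636 + 836/9)*(-50805) = -22888/9*(-50805) = 129202760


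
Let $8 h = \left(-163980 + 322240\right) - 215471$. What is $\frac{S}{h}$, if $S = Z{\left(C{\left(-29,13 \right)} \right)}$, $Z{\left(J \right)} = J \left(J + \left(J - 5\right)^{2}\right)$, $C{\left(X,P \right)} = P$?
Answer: $- \frac{104}{743} \approx -0.13997$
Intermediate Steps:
$Z{\left(J \right)} = J \left(J + \left(-5 + J\right)^{2}\right)$
$h = - \frac{57211}{8}$ ($h = \frac{\left(-163980 + 322240\right) - 215471}{8} = \frac{158260 - 215471}{8} = \frac{1}{8} \left(-57211\right) = - \frac{57211}{8} \approx -7151.4$)
$S = 1001$ ($S = 13 \left(13 + \left(-5 + 13\right)^{2}\right) = 13 \left(13 + 8^{2}\right) = 13 \left(13 + 64\right) = 13 \cdot 77 = 1001$)
$\frac{S}{h} = \frac{1001}{- \frac{57211}{8}} = 1001 \left(- \frac{8}{57211}\right) = - \frac{104}{743}$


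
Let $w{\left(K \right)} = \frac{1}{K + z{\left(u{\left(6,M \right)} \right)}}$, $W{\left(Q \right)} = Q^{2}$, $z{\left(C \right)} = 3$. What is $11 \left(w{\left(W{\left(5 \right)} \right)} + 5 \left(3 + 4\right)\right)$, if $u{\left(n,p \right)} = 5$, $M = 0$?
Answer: $\frac{10791}{28} \approx 385.39$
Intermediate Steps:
$w{\left(K \right)} = \frac{1}{3 + K}$ ($w{\left(K \right)} = \frac{1}{K + 3} = \frac{1}{3 + K}$)
$11 \left(w{\left(W{\left(5 \right)} \right)} + 5 \left(3 + 4\right)\right) = 11 \left(\frac{1}{3 + 5^{2}} + 5 \left(3 + 4\right)\right) = 11 \left(\frac{1}{3 + 25} + 5 \cdot 7\right) = 11 \left(\frac{1}{28} + 35\right) = 11 \cdot \frac{981}{28} = \frac{10791}{28}$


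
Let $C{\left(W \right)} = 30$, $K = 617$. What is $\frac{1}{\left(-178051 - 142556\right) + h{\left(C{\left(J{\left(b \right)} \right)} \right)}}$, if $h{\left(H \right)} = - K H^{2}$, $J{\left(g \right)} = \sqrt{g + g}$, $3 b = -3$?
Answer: $- \frac{1}{875907} \approx -1.1417 \cdot 10^{-6}$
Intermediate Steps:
$b = -1$ ($b = \frac{1}{3} \left(-3\right) = -1$)
$J{\left(g \right)} = \sqrt{2} \sqrt{g}$ ($J{\left(g \right)} = \sqrt{2 g} = \sqrt{2} \sqrt{g}$)
$h{\left(H \right)} = - 617 H^{2}$ ($h{\left(H \right)} = \left(-1\right) 617 H^{2} = - 617 H^{2}$)
$\frac{1}{\left(-178051 - 142556\right) + h{\left(C{\left(J{\left(b \right)} \right)} \right)}} = \frac{1}{\left(-178051 - 142556\right) - 617 \cdot 30^{2}} = \frac{1}{\left(-178051 - 142556\right) - 555300} = \frac{1}{-320607 - 555300} = \frac{1}{-875907} = - \frac{1}{875907}$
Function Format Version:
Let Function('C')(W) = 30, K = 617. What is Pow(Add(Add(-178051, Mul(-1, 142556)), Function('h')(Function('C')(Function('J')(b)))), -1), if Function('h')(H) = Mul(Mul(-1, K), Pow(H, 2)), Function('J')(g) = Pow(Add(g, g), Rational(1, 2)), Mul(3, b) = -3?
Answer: Rational(-1, 875907) ≈ -1.1417e-6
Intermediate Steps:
b = -1 (b = Mul(Rational(1, 3), -3) = -1)
Function('J')(g) = Mul(Pow(2, Rational(1, 2)), Pow(g, Rational(1, 2))) (Function('J')(g) = Pow(Mul(2, g), Rational(1, 2)) = Mul(Pow(2, Rational(1, 2)), Pow(g, Rational(1, 2))))
Function('h')(H) = Mul(-617, Pow(H, 2)) (Function('h')(H) = Mul(Mul(-1, 617), Pow(H, 2)) = Mul(-617, Pow(H, 2)))
Pow(Add(Add(-178051, Mul(-1, 142556)), Function('h')(Function('C')(Function('J')(b)))), -1) = Pow(Add(Add(-178051, Mul(-1, 142556)), Mul(-617, Pow(30, 2))), -1) = Pow(Add(Add(-178051, -142556), Mul(-617, 900)), -1) = Pow(Add(-320607, -555300), -1) = Pow(-875907, -1) = Rational(-1, 875907)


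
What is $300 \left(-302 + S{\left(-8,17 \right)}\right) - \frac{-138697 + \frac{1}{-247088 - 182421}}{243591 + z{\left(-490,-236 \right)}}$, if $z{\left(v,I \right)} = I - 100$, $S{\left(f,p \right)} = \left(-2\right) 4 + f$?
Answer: $- \frac{3322450877877742}{34826737265} \approx -95399.0$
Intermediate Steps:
$S{\left(f,p \right)} = -8 + f$
$z{\left(v,I \right)} = -100 + I$
$300 \left(-302 + S{\left(-8,17 \right)}\right) - \frac{-138697 + \frac{1}{-247088 - 182421}}{243591 + z{\left(-490,-236 \right)}} = 300 \left(-302 - 16\right) - \frac{-138697 + \frac{1}{-247088 - 182421}}{243591 - 336} = 300 \left(-302 - 16\right) - \frac{-138697 + \frac{1}{-429509}}{243591 - 336} = 300 \left(-318\right) - \frac{-138697 - \frac{1}{429509}}{243255} = -95400 - \left(- \frac{59571609774}{429509}\right) \frac{1}{243255} = -95400 - - \frac{19857203258}{34826737265} = -95400 + \frac{19857203258}{34826737265} = - \frac{3322450877877742}{34826737265}$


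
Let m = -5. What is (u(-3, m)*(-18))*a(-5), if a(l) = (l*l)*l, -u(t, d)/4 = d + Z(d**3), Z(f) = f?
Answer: 1170000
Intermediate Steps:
u(t, d) = -4*d - 4*d**3 (u(t, d) = -4*(d + d**3) = -4*d - 4*d**3)
a(l) = l**3 (a(l) = l**2*l = l**3)
(u(-3, m)*(-18))*a(-5) = ((4*(-5)*(-1 - 1*(-5)**2))*(-18))*(-5)**3 = ((4*(-5)*(-1 - 1*25))*(-18))*(-125) = ((4*(-5)*(-1 - 25))*(-18))*(-125) = ((4*(-5)*(-26))*(-18))*(-125) = (520*(-18))*(-125) = -9360*(-125) = 1170000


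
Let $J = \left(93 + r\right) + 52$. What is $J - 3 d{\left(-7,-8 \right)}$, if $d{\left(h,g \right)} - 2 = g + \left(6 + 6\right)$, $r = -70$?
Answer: $57$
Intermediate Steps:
$d{\left(h,g \right)} = 14 + g$ ($d{\left(h,g \right)} = 2 + \left(g + \left(6 + 6\right)\right) = 2 + \left(g + 12\right) = 2 + \left(12 + g\right) = 14 + g$)
$J = 75$ ($J = \left(93 - 70\right) + 52 = 23 + 52 = 75$)
$J - 3 d{\left(-7,-8 \right)} = 75 - 3 \left(14 - 8\right) = 75 - 18 = 57$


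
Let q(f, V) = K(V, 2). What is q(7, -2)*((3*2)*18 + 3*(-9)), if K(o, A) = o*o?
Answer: 324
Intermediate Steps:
K(o, A) = o²
q(f, V) = V²
q(7, -2)*((3*2)*18 + 3*(-9)) = (-2)²*((3*2)*18 + 3*(-9)) = 4*(6*18 - 27) = 4*(108 - 27) = 4*81 = 324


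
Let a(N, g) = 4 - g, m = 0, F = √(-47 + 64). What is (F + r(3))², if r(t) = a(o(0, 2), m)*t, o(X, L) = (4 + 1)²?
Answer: (12 + √17)² ≈ 259.95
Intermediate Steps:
F = √17 ≈ 4.1231
o(X, L) = 25 (o(X, L) = 5² = 25)
r(t) = 4*t (r(t) = (4 - 1*0)*t = (4 + 0)*t = 4*t)
(F + r(3))² = (√17 + 4*3)² = (√17 + 12)² = (12 + √17)²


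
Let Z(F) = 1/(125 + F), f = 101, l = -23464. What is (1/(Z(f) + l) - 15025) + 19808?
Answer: 25363593503/5302863 ≈ 4783.0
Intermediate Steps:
(1/(Z(f) + l) - 15025) + 19808 = (1/(1/(125 + 101) - 23464) - 15025) + 19808 = (1/(1/226 - 23464) - 15025) + 19808 = (1/(-5302863/226) - 15025) + 19808 = (-226/5302863 - 15025) + 19808 = -79675516801/5302863 + 19808 = 25363593503/5302863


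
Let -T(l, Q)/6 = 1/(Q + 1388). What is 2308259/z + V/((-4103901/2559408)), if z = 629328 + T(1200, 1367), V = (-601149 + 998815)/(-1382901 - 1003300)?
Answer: 2371818965360170079911/628838019501788386742 ≈ 3.7717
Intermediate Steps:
T(l, Q) = -6/(1388 + Q) (T(l, Q) = -6/(Q + 1388) = -6/(1388 + Q))
V = -397666/2386201 (V = 397666/(-2386201) = 397666*(-1/2386201) = -397666/2386201 ≈ -0.16665)
z = 1733798634/2755 (z = 629328 - 6/(1388 + 1367) = 629328 - 6/2755 = 1733798634/2755 ≈ 6.2933e+5)
2308259/z + V/((-4103901/2559408)) = 2308259/(1733798634/2755) - 397666/(2386201*((-4103901/2559408))) = 2308259*(2755/1733798634) - 397666/(2386201*((-4103901*1/2559408))) = 6359253545/1733798634 - 397666/(2386201*(-1367967/853136)) = 6359253545/1733798634 - 397666/2386201*(-853136/1367967) = 6359253545/1733798634 + 339263180576/3264244223367 = 2371818965360170079911/628838019501788386742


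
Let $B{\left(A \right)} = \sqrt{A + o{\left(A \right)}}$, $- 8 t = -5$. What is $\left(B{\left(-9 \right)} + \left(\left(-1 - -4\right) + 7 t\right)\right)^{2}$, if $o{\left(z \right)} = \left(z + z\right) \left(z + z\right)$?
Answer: $\frac{23641}{64} + \frac{177 \sqrt{35}}{4} \approx 631.18$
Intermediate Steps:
$t = \frac{5}{8}$ ($t = \left(- \frac{1}{8}\right) \left(-5\right) = \frac{5}{8} \approx 0.625$)
$o{\left(z \right)} = 4 z^{2}$ ($o{\left(z \right)} = 2 z 2 z = 4 z^{2}$)
$B{\left(A \right)} = \sqrt{A + 4 A^{2}}$
$\left(B{\left(-9 \right)} + \left(\left(-1 - -4\right) + 7 t\right)\right)^{2} = \left(\sqrt{- 9 \left(1 + 4 \left(-9\right)\right)} + \left(\left(-1 - -4\right) + 7 \cdot \frac{5}{8}\right)\right)^{2} = \left(\sqrt{- 9 \left(1 - 36\right)} + \left(\left(-1 + 4\right) + \frac{35}{8}\right)\right)^{2} = \left(\sqrt{\left(-9\right) \left(-35\right)} + \left(3 + \frac{35}{8}\right)\right)^{2} = \left(\sqrt{315} + \frac{59}{8}\right)^{2} = \left(3 \sqrt{35} + \frac{59}{8}\right)^{2} = \left(\frac{59}{8} + 3 \sqrt{35}\right)^{2}$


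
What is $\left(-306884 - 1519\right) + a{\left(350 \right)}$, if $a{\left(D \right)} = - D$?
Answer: $-308753$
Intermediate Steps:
$\left(-306884 - 1519\right) + a{\left(350 \right)} = \left(-306884 - 1519\right) - 350 = -308403 - 350 = -308753$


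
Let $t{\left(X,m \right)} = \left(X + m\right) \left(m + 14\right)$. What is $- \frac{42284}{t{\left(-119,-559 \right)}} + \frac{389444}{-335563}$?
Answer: $- \frac{79046199166}{61996942065} \approx -1.275$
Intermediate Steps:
$t{\left(X,m \right)} = \left(14 + m\right) \left(X + m\right)$ ($t{\left(X,m \right)} = \left(X + m\right) \left(14 + m\right) = \left(14 + m\right) \left(X + m\right)$)
$- \frac{42284}{t{\left(-119,-559 \right)}} + \frac{389444}{-335563} = - \frac{42284}{\left(-559\right)^{2} + 14 \left(-119\right) + 14 \left(-559\right) - -66521} + \frac{389444}{-335563} = - \frac{42284}{312481 - 1666 - 7826 + 66521} + 389444 \left(- \frac{1}{335563}\right) = - \frac{42284}{369510} - \frac{389444}{335563} = \left(-42284\right) \frac{1}{369510} - \frac{389444}{335563} = - \frac{21142}{184755} - \frac{389444}{335563} = - \frac{79046199166}{61996942065}$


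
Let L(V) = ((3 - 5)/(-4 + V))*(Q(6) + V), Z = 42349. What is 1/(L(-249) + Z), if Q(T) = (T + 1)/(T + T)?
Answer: 138/5843891 ≈ 2.3614e-5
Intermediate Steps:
Q(T) = (1 + T)/(2*T) (Q(T) = (1 + T)/((2*T)) = (1 + T)*(1/(2*T)) = (1 + T)/(2*T))
L(V) = -2*(7/12 + V)/(-4 + V) (L(V) = ((3 - 5)/(-4 + V))*((½)*(1 + 6)/6 + V) = (-2/(-4 + V))*((½)*(⅙)*7 + V) = (-2/(-4 + V))*(7/12 + V) = -2*(7/12 + V)/(-4 + V))
1/(L(-249) + Z) = 1/((-7 - 12*(-249))/(6*(-4 - 249)) + 42349) = 1/((⅙)*(-7 + 2988)/(-253) + 42349) = 1/((⅙)*(-1/253)*2981 + 42349) = 1/(-271/138 + 42349) = 1/(5843891/138) = 138/5843891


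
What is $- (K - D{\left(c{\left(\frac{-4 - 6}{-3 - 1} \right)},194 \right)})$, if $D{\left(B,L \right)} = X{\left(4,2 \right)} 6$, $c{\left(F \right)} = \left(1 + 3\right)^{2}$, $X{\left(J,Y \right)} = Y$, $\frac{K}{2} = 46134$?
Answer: $-92256$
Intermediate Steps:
$K = 92268$ ($K = 2 \cdot 46134 = 92268$)
$c{\left(F \right)} = 16$ ($c{\left(F \right)} = 4^{2} = 16$)
$D{\left(B,L \right)} = 12$ ($D{\left(B,L \right)} = 2 \cdot 6 = 12$)
$- (K - D{\left(c{\left(\frac{-4 - 6}{-3 - 1} \right)},194 \right)}) = - (92268 - 12) = \left(-1\right) 92256 = -92256$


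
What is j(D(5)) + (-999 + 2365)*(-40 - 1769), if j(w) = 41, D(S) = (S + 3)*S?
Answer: -2471053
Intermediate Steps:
D(S) = S*(3 + S) (D(S) = (3 + S)*S = S*(3 + S))
j(D(5)) + (-999 + 2365)*(-40 - 1769) = 41 + (-999 + 2365)*(-40 - 1769) = 41 + 1366*(-1809) = 41 - 2471094 = -2471053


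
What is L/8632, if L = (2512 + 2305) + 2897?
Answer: 3857/4316 ≈ 0.89365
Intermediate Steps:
L = 7714 (L = 4817 + 2897 = 7714)
L/8632 = 7714/8632 = 7714*(1/8632) = 3857/4316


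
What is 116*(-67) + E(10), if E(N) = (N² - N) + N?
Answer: -7672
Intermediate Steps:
E(N) = N²
116*(-67) + E(10) = 116*(-67) + 10² = -7772 + 100 = -7672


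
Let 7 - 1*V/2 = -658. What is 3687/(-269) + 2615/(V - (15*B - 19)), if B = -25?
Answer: -5652953/463756 ≈ -12.189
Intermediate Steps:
V = 1330 (V = 14 - 2*(-658) = 14 + 1316 = 1330)
3687/(-269) + 2615/(V - (15*B - 19)) = 3687/(-269) + 2615/(1330 - (15*(-25) - 19)) = 3687*(-1/269) + 2615/(1330 - (-375 - 19)) = -3687/269 + 2615/(1330 - 1*(-394)) = -3687/269 + 2615/(1330 + 394) = -3687/269 + 2615/1724 = -5652953/463756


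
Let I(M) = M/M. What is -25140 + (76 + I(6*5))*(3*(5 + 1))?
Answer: -23754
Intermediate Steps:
I(M) = 1
-25140 + (76 + I(6*5))*(3*(5 + 1)) = -25140 + (76 + 1)*(3*(5 + 1)) = -25140 + 77*(3*6) = -25140 + 77*18 = -25140 + 1386 = -23754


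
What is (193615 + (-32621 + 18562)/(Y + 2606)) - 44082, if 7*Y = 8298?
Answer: 3968507407/26540 ≈ 1.4953e+5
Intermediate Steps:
Y = 8298/7 (Y = (⅐)*8298 = 8298/7 ≈ 1185.4)
(193615 + (-32621 + 18562)/(Y + 2606)) - 44082 = (193615 + (-32621 + 18562)/(8298/7 + 2606)) - 44082 = (193615 - 14059/26540/7) - 44082 = (193615 - 14059*7/26540) - 44082 = (193615 - 98413/26540) - 44082 = 5138443687/26540 - 44082 = 3968507407/26540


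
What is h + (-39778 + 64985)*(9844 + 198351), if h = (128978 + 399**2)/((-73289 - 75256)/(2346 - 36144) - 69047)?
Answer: 4082050487253157641/777833987 ≈ 5.2480e+9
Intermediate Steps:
h = -3246624614/777833987 (h = (128978 + 159201)/(-148545/(-33798) - 69047) = 288179/(-148545*(-1/33798) - 69047) = 288179/(49515/11266 - 69047) = 288179/(-777833987/11266) = 288179*(-11266/777833987) = -3246624614/777833987 ≈ -4.1739)
h + (-39778 + 64985)*(9844 + 198351) = -3246624614/777833987 + (-39778 + 64985)*(9844 + 198351) = -3246624614/777833987 + 25207*208195 = -3246624614/777833987 + 5247971365 = 4082050487253157641/777833987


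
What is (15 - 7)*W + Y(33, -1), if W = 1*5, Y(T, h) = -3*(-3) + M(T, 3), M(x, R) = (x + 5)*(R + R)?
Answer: 277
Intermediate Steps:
M(x, R) = 2*R*(5 + x) (M(x, R) = (5 + x)*(2*R) = 2*R*(5 + x))
Y(T, h) = 39 + 6*T (Y(T, h) = -3*(-3) + 2*3*(5 + T) = 9 + (30 + 6*T) = 39 + 6*T)
W = 5
(15 - 7)*W + Y(33, -1) = (15 - 7)*5 + (39 + 6*33) = 8*5 + (39 + 198) = 40 + 237 = 277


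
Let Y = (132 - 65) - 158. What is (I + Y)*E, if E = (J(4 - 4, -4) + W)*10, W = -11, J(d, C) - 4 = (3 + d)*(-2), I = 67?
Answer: 3120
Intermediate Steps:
Y = -91 (Y = 67 - 158 = -91)
J(d, C) = -2 - 2*d (J(d, C) = 4 + (3 + d)*(-2) = 4 + (-6 - 2*d) = -2 - 2*d)
E = -130 (E = ((-2 - 2*(4 - 4)) - 11)*10 = ((-2 - 2*0) - 11)*10 = ((-2 + 0) - 11)*10 = (-2 - 11)*10 = -13*10 = -130)
(I + Y)*E = (67 - 91)*(-130) = -24*(-130) = 3120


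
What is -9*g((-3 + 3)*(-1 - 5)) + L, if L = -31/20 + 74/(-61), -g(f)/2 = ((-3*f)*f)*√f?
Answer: -3371/1220 ≈ -2.7631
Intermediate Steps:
g(f) = 6*f^(5/2) (g(f) = -2*(-3*f)*f*√f = -2*(-3*f²)*√f = -(-6)*f^(5/2) = 6*f^(5/2))
L = -3371/1220 (L = -31*1/20 + 74*(-1/61) = -31/20 - 74/61 = -3371/1220 ≈ -2.7631)
-9*g((-3 + 3)*(-1 - 5)) + L = -54*((-3 + 3)*(-1 - 5))^(5/2) - 3371/1220 = -54*(0*(-6))^(5/2) - 3371/1220 = -54*0^(5/2) - 3371/1220 = -54*0 - 3371/1220 = -9*0 - 3371/1220 = 0 - 3371/1220 = -3371/1220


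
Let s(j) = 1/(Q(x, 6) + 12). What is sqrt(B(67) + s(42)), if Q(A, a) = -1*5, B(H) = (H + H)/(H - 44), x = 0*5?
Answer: 31*sqrt(161)/161 ≈ 2.4431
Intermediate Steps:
x = 0
B(H) = 2*H/(-44 + H) (B(H) = (2*H)/(-44 + H) = 2*H/(-44 + H))
Q(A, a) = -5
s(j) = 1/7 (s(j) = 1/(-5 + 12) = 1/7)
sqrt(B(67) + s(42)) = sqrt(2*67/(-44 + 67) + 1/7) = sqrt(2*67/23 + 1/7) = sqrt(2*67*(1/23) + 1/7) = sqrt(134/23 + 1/7) = sqrt(961/161) = 31*sqrt(161)/161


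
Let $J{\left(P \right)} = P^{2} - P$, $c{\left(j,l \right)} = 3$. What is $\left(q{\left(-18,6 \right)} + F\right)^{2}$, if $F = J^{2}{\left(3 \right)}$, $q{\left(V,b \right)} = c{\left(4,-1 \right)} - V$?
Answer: $3249$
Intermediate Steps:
$q{\left(V,b \right)} = 3 - V$
$F = 36$ ($F = \left(3 \left(-1 + 3\right)\right)^{2} = \left(3 \cdot 2\right)^{2} = 6^{2} = 36$)
$\left(q{\left(-18,6 \right)} + F\right)^{2} = \left(\left(3 - -18\right) + 36\right)^{2} = \left(\left(3 + 18\right) + 36\right)^{2} = \left(21 + 36\right)^{2} = 57^{2} = 3249$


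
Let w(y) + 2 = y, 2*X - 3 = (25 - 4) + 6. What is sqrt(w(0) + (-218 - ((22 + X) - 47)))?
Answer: I*sqrt(210) ≈ 14.491*I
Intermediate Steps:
X = 15 (X = 3/2 + ((25 - 4) + 6)/2 = 3/2 + (21 + 6)/2 = 3/2 + (1/2)*27 = 3/2 + 27/2 = 15)
w(y) = -2 + y
sqrt(w(0) + (-218 - ((22 + X) - 47))) = sqrt((-2 + 0) + (-218 - ((22 + 15) - 47))) = sqrt(-2 + (-218 - (37 - 47))) = sqrt(-2 + (-218 - 1*(-10))) = sqrt(-2 + (-218 + 10)) = sqrt(-2 - 208) = sqrt(-210) = I*sqrt(210)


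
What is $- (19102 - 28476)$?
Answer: $9374$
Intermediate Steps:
$- (19102 - 28476) = \left(-1\right) \left(-9374\right) = 9374$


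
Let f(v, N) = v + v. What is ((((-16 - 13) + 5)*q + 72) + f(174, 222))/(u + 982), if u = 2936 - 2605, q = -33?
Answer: 12/13 ≈ 0.92308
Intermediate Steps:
f(v, N) = 2*v
u = 331
((((-16 - 13) + 5)*q + 72) + f(174, 222))/(u + 982) = ((((-16 - 13) + 5)*(-33) + 72) + 2*174)/(331 + 982) = (((-29 + 5)*(-33) + 72) + 348)/1313 = ((-24*(-33) + 72) + 348)*(1/1313) = ((792 + 72) + 348)*(1/1313) = (864 + 348)*(1/1313) = 1212*(1/1313) = 12/13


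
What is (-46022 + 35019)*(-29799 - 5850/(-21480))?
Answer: 234758786667/716 ≈ 3.2788e+8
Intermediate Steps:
(-46022 + 35019)*(-29799 - 5850/(-21480)) = -11003*(-29799 - 5850*(-1/21480)) = -11003*(-29799 + 195/716) = -11003*(-21335889/716) = 234758786667/716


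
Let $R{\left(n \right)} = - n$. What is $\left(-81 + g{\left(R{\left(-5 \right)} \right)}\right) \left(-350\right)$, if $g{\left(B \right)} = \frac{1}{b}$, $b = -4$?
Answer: $\frac{56875}{2} \approx 28438.0$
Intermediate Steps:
$g{\left(B \right)} = - \frac{1}{4}$ ($g{\left(B \right)} = \frac{1}{-4} = - \frac{1}{4}$)
$\left(-81 + g{\left(R{\left(-5 \right)} \right)}\right) \left(-350\right) = \left(-81 - \frac{1}{4}\right) \left(-350\right) = \left(- \frac{325}{4}\right) \left(-350\right) = \frac{56875}{2}$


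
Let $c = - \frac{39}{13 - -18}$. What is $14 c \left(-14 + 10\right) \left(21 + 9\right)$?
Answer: $\frac{65520}{31} \approx 2113.5$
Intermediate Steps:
$c = - \frac{39}{31}$ ($c = - \frac{39}{13 + 18} = - \frac{39}{31} \approx -1.2581$)
$14 c \left(-14 + 10\right) \left(21 + 9\right) = 14 \left(- \frac{39}{31}\right) \left(-14 + 10\right) \left(21 + 9\right) = - \frac{546 \left(\left(-4\right) 30\right)}{31} = \left(- \frac{546}{31}\right) \left(-120\right) = \frac{65520}{31}$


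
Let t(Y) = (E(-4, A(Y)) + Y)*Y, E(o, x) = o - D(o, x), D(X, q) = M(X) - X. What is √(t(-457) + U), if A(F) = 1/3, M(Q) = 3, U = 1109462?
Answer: √1323338 ≈ 1150.4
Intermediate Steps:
A(F) = ⅓ (A(F) = 1*(⅓) = ⅓)
D(X, q) = 3 - X
E(o, x) = -3 + 2*o (E(o, x) = o - (3 - o) = o + (-3 + o) = -3 + 2*o)
t(Y) = Y*(-11 + Y) (t(Y) = ((-3 + 2*(-4)) + Y)*Y = ((-3 - 8) + Y)*Y = (-11 + Y)*Y = Y*(-11 + Y))
√(t(-457) + U) = √(-457*(-11 - 457) + 1109462) = √(-457*(-468) + 1109462) = √(213876 + 1109462) = √1323338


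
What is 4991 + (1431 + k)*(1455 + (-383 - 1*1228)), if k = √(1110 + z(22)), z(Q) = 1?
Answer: -218245 - 156*√1111 ≈ -2.2344e+5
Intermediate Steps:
k = √1111 (k = √(1110 + 1) = √1111 ≈ 33.332)
4991 + (1431 + k)*(1455 + (-383 - 1*1228)) = 4991 + (1431 + √1111)*(1455 + (-383 - 1*1228)) = 4991 + (1431 + √1111)*(1455 + (-383 - 1228)) = 4991 + (1431 + √1111)*(1455 - 1611) = 4991 + (1431 + √1111)*(-156) = 4991 + (-223236 - 156*√1111) = -218245 - 156*√1111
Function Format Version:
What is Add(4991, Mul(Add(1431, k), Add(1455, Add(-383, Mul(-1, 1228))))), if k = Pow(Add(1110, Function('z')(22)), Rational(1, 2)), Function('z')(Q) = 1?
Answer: Add(-218245, Mul(-156, Pow(1111, Rational(1, 2)))) ≈ -2.2344e+5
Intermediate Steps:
k = Pow(1111, Rational(1, 2)) (k = Pow(Add(1110, 1), Rational(1, 2)) = Pow(1111, Rational(1, 2)) ≈ 33.332)
Add(4991, Mul(Add(1431, k), Add(1455, Add(-383, Mul(-1, 1228))))) = Add(4991, Mul(Add(1431, Pow(1111, Rational(1, 2))), Add(1455, Add(-383, Mul(-1, 1228))))) = Add(4991, Mul(Add(1431, Pow(1111, Rational(1, 2))), Add(1455, Add(-383, -1228)))) = Add(4991, Mul(Add(1431, Pow(1111, Rational(1, 2))), Add(1455, -1611))) = Add(4991, Mul(Add(1431, Pow(1111, Rational(1, 2))), -156)) = Add(4991, Add(-223236, Mul(-156, Pow(1111, Rational(1, 2))))) = Add(-218245, Mul(-156, Pow(1111, Rational(1, 2))))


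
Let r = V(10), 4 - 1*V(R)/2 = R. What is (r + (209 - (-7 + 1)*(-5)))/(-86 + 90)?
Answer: 167/4 ≈ 41.750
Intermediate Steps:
V(R) = 8 - 2*R
r = -12 (r = 8 - 2*10 = 8 - 20 = -12)
(r + (209 - (-7 + 1)*(-5)))/(-86 + 90) = (-12 + (209 - (-7 + 1)*(-5)))/(-86 + 90) = (-12 + (209 - (-6)*(-5)))/4 = (-12 + (209 - 1*30))*(¼) = (-12 + (209 - 30))*(¼) = (-12 + 179)*(¼) = 167*(¼) = 167/4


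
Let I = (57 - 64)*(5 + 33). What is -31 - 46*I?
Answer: 12205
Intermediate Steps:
I = -266 (I = -7*38 = -266)
-31 - 46*I = -31 - 46*(-266) = -31 + 12236 = 12205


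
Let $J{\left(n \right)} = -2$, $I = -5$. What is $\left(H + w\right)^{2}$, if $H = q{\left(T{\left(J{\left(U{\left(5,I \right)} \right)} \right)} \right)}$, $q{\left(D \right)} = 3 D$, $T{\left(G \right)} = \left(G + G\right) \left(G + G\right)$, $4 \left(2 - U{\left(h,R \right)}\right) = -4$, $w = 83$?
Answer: $17161$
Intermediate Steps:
$U{\left(h,R \right)} = 3$ ($U{\left(h,R \right)} = 2 - -1 = 2 + 1 = 3$)
$T{\left(G \right)} = 4 G^{2}$ ($T{\left(G \right)} = 2 G 2 G = 4 G^{2}$)
$H = 48$ ($H = 3 \cdot 4 \left(-2\right)^{2} = 3 \cdot 4 \cdot 4 = 3 \cdot 16 = 48$)
$\left(H + w\right)^{2} = \left(48 + 83\right)^{2} = 131^{2} = 17161$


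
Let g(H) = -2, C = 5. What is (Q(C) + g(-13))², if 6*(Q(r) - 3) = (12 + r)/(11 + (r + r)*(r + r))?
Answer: 466489/443556 ≈ 1.0517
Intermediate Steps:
Q(r) = 3 + (12 + r)/(6*(11 + 4*r²)) (Q(r) = 3 + ((12 + r)/(11 + (r + r)*(r + r)))/6 = 3 + ((12 + r)/(11 + (2*r)*(2*r)))/6 = 3 + ((12 + r)/(11 + 4*r²))/6 = 3 + (12 + r)/(6*(11 + 4*r²)))
(Q(C) + g(-13))² = ((210 + 5 + 72*5²)/(6*(11 + 4*5²)) - 2)² = ((210 + 5 + 72*25)/(6*(11 + 4*25)) - 2)² = ((210 + 5 + 1800)/(6*(11 + 100)) - 2)² = ((⅙)*2015/111 - 2)² = ((⅙)*(1/111)*2015 - 2)² = (2015/666 - 2)² = (683/666)² = 466489/443556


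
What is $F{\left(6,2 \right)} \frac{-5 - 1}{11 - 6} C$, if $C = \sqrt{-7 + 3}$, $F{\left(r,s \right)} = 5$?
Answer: $- 12 i \approx - 12.0 i$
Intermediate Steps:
$C = 2 i$ ($C = \sqrt{-4} = 2 i \approx 2.0 i$)
$F{\left(6,2 \right)} \frac{-5 - 1}{11 - 6} C = 5 \frac{-5 - 1}{11 - 6} \cdot 2 i = 5 \left(- \frac{6}{5}\right) 2 i = - 6 \cdot 2 i = - 12 i$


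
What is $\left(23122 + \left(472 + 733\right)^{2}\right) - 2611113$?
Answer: $-1135966$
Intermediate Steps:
$\left(23122 + \left(472 + 733\right)^{2}\right) - 2611113 = \left(23122 + 1205^{2}\right) - 2611113 = \left(23122 + 1452025\right) - 2611113 = 1475147 - 2611113 = -1135966$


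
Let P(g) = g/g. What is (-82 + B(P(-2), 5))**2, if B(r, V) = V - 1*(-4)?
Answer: 5329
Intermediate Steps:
P(g) = 1
B(r, V) = 4 + V (B(r, V) = V + 4 = 4 + V)
(-82 + B(P(-2), 5))**2 = (-82 + (4 + 5))**2 = (-82 + 9)**2 = (-73)**2 = 5329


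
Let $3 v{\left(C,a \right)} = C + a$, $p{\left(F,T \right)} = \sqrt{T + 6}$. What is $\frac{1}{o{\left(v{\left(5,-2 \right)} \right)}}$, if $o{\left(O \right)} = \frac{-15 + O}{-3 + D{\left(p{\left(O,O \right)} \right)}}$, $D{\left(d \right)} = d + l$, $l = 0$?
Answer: $\frac{3}{14} - \frac{\sqrt{7}}{14} \approx 0.025303$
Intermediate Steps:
$p{\left(F,T \right)} = \sqrt{6 + T}$
$v{\left(C,a \right)} = \frac{C}{3} + \frac{a}{3}$ ($v{\left(C,a \right)} = \frac{C + a}{3} = \frac{C}{3} + \frac{a}{3}$)
$D{\left(d \right)} = d$ ($D{\left(d \right)} = d + 0 = d$)
$o{\left(O \right)} = \frac{-15 + O}{-3 + \sqrt{6 + O}}$
$\frac{1}{o{\left(v{\left(5,-2 \right)} \right)}} = \frac{1}{\frac{1}{-3 + \sqrt{6 + \left(\frac{1}{3} \cdot 5 + \frac{1}{3} \left(-2\right)\right)}} \left(-15 + \left(\frac{1}{3} \cdot 5 + \frac{1}{3} \left(-2\right)\right)\right)} = \frac{1}{\frac{1}{-3 + \sqrt{6 + \left(\frac{5}{3} - \frac{2}{3}\right)}} \left(-15 + \left(\frac{5}{3} - \frac{2}{3}\right)\right)} = \frac{1}{\frac{1}{-3 + \sqrt{6 + 1}} \left(-15 + 1\right)} = \frac{1}{\frac{1}{-3 + \sqrt{7}} \left(-14\right)} = \frac{1}{\left(-14\right) \frac{1}{-3 + \sqrt{7}}} = \frac{3}{14} - \frac{\sqrt{7}}{14}$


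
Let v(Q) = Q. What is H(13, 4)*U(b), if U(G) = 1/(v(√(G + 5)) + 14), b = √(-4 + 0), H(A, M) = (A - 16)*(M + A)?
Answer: -51/(14 + √(5 + 2*I)) ≈ -3.1306 + 0.084396*I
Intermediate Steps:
H(A, M) = (-16 + A)*(A + M)
b = 2*I (b = √(-4) = 2*I ≈ 2.0*I)
U(G) = 1/(14 + √(5 + G)) (U(G) = 1/(√(G + 5) + 14) = 1/(√(5 + G) + 14) = 1/(14 + √(5 + G)))
H(13, 4)*U(b) = (13² - 16*13 - 16*4 + 13*4)/(14 + √(5 + 2*I)) = (169 - 208 - 64 + 52)/(14 + √(5 + 2*I)) = -51/(14 + √(5 + 2*I))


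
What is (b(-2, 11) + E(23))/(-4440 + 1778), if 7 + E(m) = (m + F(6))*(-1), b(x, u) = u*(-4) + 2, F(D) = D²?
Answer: 54/1331 ≈ 0.040571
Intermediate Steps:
b(x, u) = 2 - 4*u (b(x, u) = -4*u + 2 = 2 - 4*u)
E(m) = -43 - m (E(m) = -7 + (m + 6²)*(-1) = -7 + (m + 36)*(-1) = -7 + (36 + m)*(-1) = -7 + (-36 - m) = -43 - m)
(b(-2, 11) + E(23))/(-4440 + 1778) = ((2 - 4*11) + (-43 - 1*23))/(-4440 + 1778) = ((2 - 44) + (-43 - 23))/(-2662) = (-42 - 66)*(-1/2662) = -108*(-1/2662) = 54/1331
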